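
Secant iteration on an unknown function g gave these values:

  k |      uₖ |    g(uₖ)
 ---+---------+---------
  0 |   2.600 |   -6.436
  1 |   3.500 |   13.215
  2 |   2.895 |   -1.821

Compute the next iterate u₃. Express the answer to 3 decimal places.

u₃ = 2.895 − (-1.821)·(2.895 − 3.500) / (-1.821 − 13.215)
   = 2.895 − (1.10170)/(-15.03600) = 2.96827

2.968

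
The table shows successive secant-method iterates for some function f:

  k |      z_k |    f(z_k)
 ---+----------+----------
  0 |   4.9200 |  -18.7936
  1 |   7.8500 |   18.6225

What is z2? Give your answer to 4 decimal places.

z2 = 7.8500 − 18.6225·(7.8500 − 4.9200) / (18.6225 − (-18.7936))
   = 7.8500 − (54.563925)/(37.416100) = 6.391699

6.3917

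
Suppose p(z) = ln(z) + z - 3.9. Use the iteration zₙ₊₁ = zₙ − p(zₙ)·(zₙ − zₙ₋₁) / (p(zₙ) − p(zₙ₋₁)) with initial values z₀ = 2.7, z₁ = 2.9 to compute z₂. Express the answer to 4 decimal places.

2.8523

p(2.7) = -0.206748, p(2.9) = 0.064711
z₂ = 2.900000 − 0.064711·(2.900000 − 2.700000) / (0.064711 − (-0.206748)) = 2.900000 − (0.012942)/(0.271459) = 2.852324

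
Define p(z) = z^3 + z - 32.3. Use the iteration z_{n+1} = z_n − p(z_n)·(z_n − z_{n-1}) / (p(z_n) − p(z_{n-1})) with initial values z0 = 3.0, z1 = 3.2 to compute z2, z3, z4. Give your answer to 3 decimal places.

3.077, 3.080, 3.080

p(3.0) = -2.30000, p(3.2) = 3.66800
z2 = 3.20000 − 3.66800·(3.20000 − 3.00000) / (3.66800 − (-2.30000)) = 3.20000 − (0.73360)/(5.96800) = 3.07708
p(3.07708) = -0.08790
z3 = 3.07708 − (-0.08790)·(3.07708 − 3.20000) / (-0.08790 − 3.66800) = 3.07708 − (0.01080)/(-3.75590) = 3.07995
p(3.07995) = -0.00323
z4 = 3.07995 − (-0.00323)·(3.07995 − 3.07708) / (-0.00323 − (-0.08790)) = 3.07995 − (-0.00001)/(0.08467) = 3.08006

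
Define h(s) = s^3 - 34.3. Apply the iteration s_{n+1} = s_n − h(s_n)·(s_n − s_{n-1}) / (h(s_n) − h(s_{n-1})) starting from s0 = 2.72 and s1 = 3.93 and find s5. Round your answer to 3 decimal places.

h(2.72) = -14.17635, h(3.93) = 26.39846
s2 = 3.93000 − 26.39846·(3.93000 − 2.72000) / (26.39846 − (-14.17635)) = 3.93000 − (31.94213)/(40.57481) = 3.14276
h(3.14276) = -3.25916
s3 = 3.14276 − (-3.25916)·(3.14276 − 3.93000) / (-3.25916 − 26.39846) = 3.14276 − (2.56574)/(-29.65762) = 3.22927
h(3.22927) = -0.62452
s4 = 3.22927 − (-0.62452)·(3.22927 − 3.14276) / (-0.62452 − (-3.25916)) = 3.22927 − (-0.05403)/(2.63464) = 3.24978
h(3.24978) = 0.02112
s5 = 3.24978 − 0.02112·(3.24978 − 3.22927) / (0.02112 − (-0.62452)) = 3.24978 − (0.00043)/(0.64564) = 3.24911

3.249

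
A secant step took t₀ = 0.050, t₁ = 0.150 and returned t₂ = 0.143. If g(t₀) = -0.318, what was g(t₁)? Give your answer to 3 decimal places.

The secant line through (0.050, -0.318) and (0.150, g(t₁)) crosses zero at t₂ = 0.143.
So (0.050, -0.318), (0.150, g(t₁)), (0.143, 0) are collinear:
g(t₁) = -0.318 · (0.150 − 0.143) / (0.050 − 0.143) = -0.318 · (0.00700)/(-0.09300) = 0.02394

0.024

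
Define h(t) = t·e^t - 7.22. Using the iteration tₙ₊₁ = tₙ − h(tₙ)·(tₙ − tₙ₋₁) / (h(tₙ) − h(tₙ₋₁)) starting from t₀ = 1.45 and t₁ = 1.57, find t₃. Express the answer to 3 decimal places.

1.543

h(1.45) = -1.03848, h(1.57) = 0.32644
t₂ = 1.57000 − 0.32644·(1.57000 − 1.45000) / (0.32644 − (-1.03848)) = 1.57000 − (0.03917)/(1.36492) = 1.54130
h(1.54130) = -0.02111
t₃ = 1.54130 − (-0.02111)·(1.54130 − 1.57000) / (-0.02111 − 0.32644) = 1.54130 − (0.00061)/(-0.34755) = 1.54304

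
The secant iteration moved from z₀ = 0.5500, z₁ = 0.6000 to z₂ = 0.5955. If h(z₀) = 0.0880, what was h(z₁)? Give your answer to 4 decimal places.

-0.0087

The secant line through (0.5500, 0.0880) and (0.6000, h(z₁)) crosses zero at z₂ = 0.5955.
So (0.5500, 0.0880), (0.6000, h(z₁)), (0.5955, 0) are collinear:
h(z₁) = 0.0880 · (0.6000 − 0.5955) / (0.5500 − 0.5955) = 0.0880 · (0.004500)/(-0.045500) = -0.008703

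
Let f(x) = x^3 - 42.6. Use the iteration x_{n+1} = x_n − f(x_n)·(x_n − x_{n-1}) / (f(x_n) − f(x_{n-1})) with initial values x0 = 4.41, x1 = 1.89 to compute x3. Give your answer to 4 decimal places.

f(4.41) = 43.166121, f(1.89) = -35.848731
x2 = 1.890000 − (-35.848731)·(1.890000 − 4.410000) / (-35.848731 − 43.166121) = 1.890000 − (90.338802)/(-79.014852) = 3.033314
f(3.033314) = -14.690491
x3 = 3.033314 − (-14.690491)·(3.033314 − 1.890000) / (-14.690491 − (-35.848731)) = 3.033314 − (-16.795847)/(21.158240) = 3.827135

3.8271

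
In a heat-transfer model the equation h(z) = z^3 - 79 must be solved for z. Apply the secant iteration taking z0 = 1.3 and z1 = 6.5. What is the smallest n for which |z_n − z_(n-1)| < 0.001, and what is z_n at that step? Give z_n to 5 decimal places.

n = 8, z_n = 4.29084

h(1.3) = -76.8030000, h(6.5) = 195.6250000
z2 = 6.5000000 − 195.6250000·(5.2000000)/(272.4280000) = 2.7659859;  |Δ| = 3.7340141
h(2.7659859) = -57.8383331
z3 = 2.7659859 − (-57.8383331)·(-3.7340141)/(-253.4633331) = 3.6180584;  |Δ| = 0.8520726
h(3.6180584) = -31.6383599
z4 = 3.6180584 − (-31.6383599)·(0.8520726)/(26.1999732) = 4.6469976;  |Δ| = 1.0289392
h(4.6469976) = 21.3499931
z5 = 4.6469976 − 21.3499931·(1.0289392)/(52.9883530) = 4.2324189;  |Δ| = 0.4145787
h(4.2324189) = -3.1831165
z6 = 4.2324189 − (-3.1831165)·(-0.4145787)/(-24.5331096) = 4.2862095;  |Δ| = 0.0537907
h(4.2862095) = -0.2555057
z7 = 4.2862095 − (-0.2555057)·(0.0537907)/(2.9276108) = 4.2909041;  |Δ| = 0.0046946
h(4.2909041) = 0.0035170
z8 = 4.2909041 − 0.0035170·(0.0046946)/(0.2590227) = 4.2908404;  |Δ| = 0.0000637
|z8 − z7| = 0.0000637 < 0.001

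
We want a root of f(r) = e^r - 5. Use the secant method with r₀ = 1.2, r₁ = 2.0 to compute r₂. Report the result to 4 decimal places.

1.5303

f(1.2) = -1.679883, f(2.0) = 2.389056
r₂ = 2.000000 − 2.389056·(2.000000 − 1.200000) / (2.389056 − (-1.679883)) = 2.000000 − (1.911245)/(4.068939) = 1.530284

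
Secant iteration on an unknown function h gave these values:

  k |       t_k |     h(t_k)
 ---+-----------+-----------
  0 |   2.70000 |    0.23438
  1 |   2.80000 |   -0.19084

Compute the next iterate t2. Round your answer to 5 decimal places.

2.75512

t2 = 2.80000 − (-0.19084)·(2.80000 − 2.70000) / (-0.19084 − 0.23438)
   = 2.80000 − (-0.0190840)/(-0.4252200) = 2.7551197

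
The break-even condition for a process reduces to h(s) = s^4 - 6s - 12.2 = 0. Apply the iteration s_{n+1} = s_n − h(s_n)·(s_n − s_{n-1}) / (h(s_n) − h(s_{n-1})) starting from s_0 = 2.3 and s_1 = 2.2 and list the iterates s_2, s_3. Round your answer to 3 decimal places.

h(2.3) = 1.98410, h(2.2) = -1.97440
s_2 = 2.20000 − (-1.97440)·(2.20000 − 2.30000) / (-1.97440 − 1.98410) = 2.20000 − (0.19744)/(-3.95850) = 2.24988
h(2.24988) = -0.07594
s_3 = 2.24988 − (-0.07594)·(2.24988 − 2.20000) / (-0.07594 − (-1.97440)) = 2.24988 − (-0.00379)/(1.89846) = 2.25187

2.250, 2.252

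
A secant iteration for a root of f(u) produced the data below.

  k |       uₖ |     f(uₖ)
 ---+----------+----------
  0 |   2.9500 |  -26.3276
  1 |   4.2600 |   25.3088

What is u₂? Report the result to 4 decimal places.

u₂ = 4.2600 − 25.3088·(4.2600 − 2.9500) / (25.3088 − (-26.3276))
   = 4.2600 − (33.154528)/(51.636400) = 3.617923

3.6179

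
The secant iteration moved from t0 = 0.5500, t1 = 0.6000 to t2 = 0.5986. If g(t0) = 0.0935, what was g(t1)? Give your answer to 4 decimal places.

The secant line through (0.5500, 0.0935) and (0.6000, g(t1)) crosses zero at t2 = 0.5986.
So (0.5500, 0.0935), (0.6000, g(t1)), (0.5986, 0) are collinear:
g(t1) = 0.0935 · (0.6000 − 0.5986) / (0.5500 − 0.5986) = 0.0935 · (0.001400)/(-0.048600) = -0.002693

-0.0027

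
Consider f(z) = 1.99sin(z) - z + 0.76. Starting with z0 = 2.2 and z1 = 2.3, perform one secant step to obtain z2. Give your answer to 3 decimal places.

f(2.2) = 0.16891, f(2.3) = -0.05605
z2 = 2.30000 − (-0.05605)·(2.30000 − 2.20000) / (-0.05605 − 0.16891) = 2.30000 − (-0.00560)/(-0.22495) = 2.27509

2.275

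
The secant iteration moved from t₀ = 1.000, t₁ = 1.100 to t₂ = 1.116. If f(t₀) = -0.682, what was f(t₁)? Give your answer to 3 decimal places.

-0.094

The secant line through (1.000, -0.682) and (1.100, f(t₁)) crosses zero at t₂ = 1.116.
So (1.000, -0.682), (1.100, f(t₁)), (1.116, 0) are collinear:
f(t₁) = -0.682 · (1.100 − 1.116) / (1.000 − 1.116) = -0.682 · (-0.01600)/(-0.11600) = -0.09407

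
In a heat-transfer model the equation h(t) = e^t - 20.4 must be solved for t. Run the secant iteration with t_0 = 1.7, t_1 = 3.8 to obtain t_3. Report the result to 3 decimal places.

h(1.7) = -14.92605, h(3.8) = 24.30118
t_2 = 3.80000 − 24.30118·(3.80000 − 1.70000) / (24.30118 − (-14.92605)) = 3.80000 − (51.03249)/(39.22724) = 2.49905
h(2.49905) = -8.22902
t_3 = 2.49905 − (-8.22902)·(2.49905 − 3.80000) / (-8.22902 − 24.30118) = 2.49905 − (10.70550)/(-32.53020) = 2.82815

2.828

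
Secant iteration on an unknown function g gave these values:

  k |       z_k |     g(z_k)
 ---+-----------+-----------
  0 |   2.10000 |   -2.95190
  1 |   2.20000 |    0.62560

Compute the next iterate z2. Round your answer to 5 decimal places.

2.18251

z2 = 2.20000 − 0.62560·(2.20000 − 2.10000) / (0.62560 − (-2.95190))
   = 2.20000 − (0.0625600)/(3.5775000) = 2.1825129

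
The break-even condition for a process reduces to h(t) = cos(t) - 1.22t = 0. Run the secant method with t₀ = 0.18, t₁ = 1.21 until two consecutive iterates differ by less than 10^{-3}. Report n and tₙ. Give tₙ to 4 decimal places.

n = 5, tₙ = 0.6517

h(0.18) = 0.764244, h(1.21) = -1.123181
t₂ = 1.210000 − (-1.123181)·(1.030000)/(-1.887424) = 0.597061;  |Δ| = 0.612939
h(0.597061) = 0.098577
t₃ = 0.597061 − 0.098577·(-0.612939)/(1.221758) = 0.646516;  |Δ| = 0.049455
h(0.646516) = 0.009438
t₄ = 0.646516 − 0.009438·(0.049455)/(-0.089139) = 0.651752;  |Δ| = 0.005236
h(0.651752) = -0.000116
t₅ = 0.651752 − (-0.000116)·(0.005236)/(-0.009554) = 0.651689;  |Δ| = 0.000063
|t₅ − t₄| = 0.000063 < 10^{-3}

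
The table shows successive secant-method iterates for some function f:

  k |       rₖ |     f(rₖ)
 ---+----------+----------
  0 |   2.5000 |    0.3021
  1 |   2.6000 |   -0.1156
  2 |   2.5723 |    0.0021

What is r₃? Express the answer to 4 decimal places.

r₃ = 2.5723 − 0.0021·(2.5723 − 2.6000) / (0.0021 − (-0.1156))
   = 2.5723 − (-0.000058)/(0.117700) = 2.572794

2.5728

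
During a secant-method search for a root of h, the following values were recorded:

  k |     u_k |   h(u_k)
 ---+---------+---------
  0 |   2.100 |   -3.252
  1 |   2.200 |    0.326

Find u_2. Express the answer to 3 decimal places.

u_2 = 2.200 − 0.326·(2.200 − 2.100) / (0.326 − (-3.252))
   = 2.200 − (0.03260)/(3.57800) = 2.19089

2.191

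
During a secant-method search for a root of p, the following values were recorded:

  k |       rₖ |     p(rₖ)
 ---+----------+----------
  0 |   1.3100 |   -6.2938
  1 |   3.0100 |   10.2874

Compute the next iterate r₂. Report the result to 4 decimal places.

r₂ = 3.0100 − 10.2874·(3.0100 − 1.3100) / (10.2874 − (-6.2938))
   = 3.0100 − (17.488580)/(16.581200) = 1.955277

1.9553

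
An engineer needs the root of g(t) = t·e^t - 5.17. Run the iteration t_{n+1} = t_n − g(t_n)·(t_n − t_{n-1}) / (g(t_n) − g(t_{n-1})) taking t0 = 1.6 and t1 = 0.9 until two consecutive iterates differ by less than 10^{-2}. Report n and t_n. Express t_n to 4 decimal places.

g(1.6) = 2.754852, g(0.9) = -2.956357
t2 = 0.900000 − (-2.956357)·(-0.700000)/(-5.711209) = 1.262349;  |Δ| = 0.362349
g(1.262349) = -0.709223
t3 = 1.262349 − (-0.709223)·(0.362349)/(2.247134) = 1.376711;  |Δ| = 0.114362
g(1.376711) = 0.284318
t4 = 1.376711 − 0.284318·(0.114362)/(0.993540) = 1.343984;  |Δ| = 0.032726
g(1.343984) = -0.016776
t5 = 1.343984 − (-0.016776)·(-0.032726)/(-0.301094) = 1.345808;  |Δ| = 0.001823
|t5 − t4| = 0.001823 < 10^{-2}

n = 5, t_n = 1.3458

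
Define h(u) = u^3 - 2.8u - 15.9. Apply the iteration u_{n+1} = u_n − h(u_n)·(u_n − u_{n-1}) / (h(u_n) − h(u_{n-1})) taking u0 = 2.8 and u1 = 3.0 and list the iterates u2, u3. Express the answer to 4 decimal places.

h(2.8) = -1.788000, h(3.0) = 2.700000
u2 = 3.000000 − 2.700000·(3.000000 − 2.800000) / (2.700000 − (-1.788000)) = 3.000000 − (0.540000)/(4.488000) = 2.879679
h(2.879679) = -0.083213
u3 = 2.879679 − (-0.083213)·(2.879679 − 3.000000) / (-0.083213 − 2.700000) = 2.879679 − (0.010012)/(-2.783213) = 2.883277

2.8797, 2.8833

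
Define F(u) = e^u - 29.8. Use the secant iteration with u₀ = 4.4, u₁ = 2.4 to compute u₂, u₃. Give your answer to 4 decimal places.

2.9332, 3.6894

F(4.4) = 51.650869, F(2.4) = -18.776824
u₂ = 2.400000 − (-18.776824)·(2.400000 − 4.400000) / (-18.776824 − 51.650869) = 2.400000 − (37.553647)/(-70.427692) = 2.933223
F(2.933223) = -11.011918
u₃ = 2.933223 − (-11.011918)·(2.933223 − 2.400000) / (-11.011918 − (-18.776824)) = 2.933223 − (-5.871805)/(7.764906) = 3.689421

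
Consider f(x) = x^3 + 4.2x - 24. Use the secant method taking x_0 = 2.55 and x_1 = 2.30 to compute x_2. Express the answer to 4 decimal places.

2.3994

f(2.55) = 3.291375, f(2.30) = -2.173000
x_2 = 2.300000 − (-2.173000)·(2.300000 − 2.550000) / (-2.173000 − 3.291375) = 2.300000 − (0.543250)/(-5.464375) = 2.399417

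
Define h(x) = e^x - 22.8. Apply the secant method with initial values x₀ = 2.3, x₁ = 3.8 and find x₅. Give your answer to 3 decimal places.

3.126

h(2.3) = -12.82582, h(3.8) = 21.90118
x₂ = 3.80000 − 21.90118·(3.80000 − 2.30000) / (21.90118 − (-12.82582)) = 3.80000 − (32.85178)/(34.72700) = 2.85400
h(2.85400) = -5.44294
x₃ = 2.85400 − (-5.44294)·(2.85400 − 3.80000) / (-5.44294 − 21.90118) = 2.85400 − (5.14903)/(-27.34413) = 3.04230
h(3.04230) = -1.84654
x₄ = 3.04230 − (-1.84654)·(3.04230 − 2.85400) / (-1.84654 − (-5.44294)) = 3.04230 − (-0.34771)/(3.59641) = 3.13899
h(3.13899) = 0.28048
x₅ = 3.13899 − 0.28048·(3.13899 − 3.04230) / (0.28048 − (-1.84654)) = 3.13899 − (0.02712)/(2.12701) = 3.12624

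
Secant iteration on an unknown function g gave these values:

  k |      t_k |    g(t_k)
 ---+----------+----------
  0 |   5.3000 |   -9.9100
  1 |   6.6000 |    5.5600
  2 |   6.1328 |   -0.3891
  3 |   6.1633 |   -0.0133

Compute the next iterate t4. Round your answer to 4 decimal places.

6.1644

t4 = 6.1633 − (-0.0133)·(6.1633 − 6.1328) / (-0.0133 − (-0.3891))
   = 6.1633 − (-0.000406)/(0.375800) = 6.164379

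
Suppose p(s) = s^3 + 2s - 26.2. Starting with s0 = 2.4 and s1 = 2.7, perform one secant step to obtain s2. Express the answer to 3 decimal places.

p(2.4) = -7.57600, p(2.7) = -1.11700
s2 = 2.70000 − (-1.11700)·(2.70000 − 2.40000) / (-1.11700 − (-7.57600)) = 2.70000 − (-0.33510)/(6.45900) = 2.75188

2.752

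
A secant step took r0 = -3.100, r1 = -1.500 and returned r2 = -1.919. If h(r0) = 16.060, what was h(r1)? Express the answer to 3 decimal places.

-5.698

The secant line through (-3.100, 16.060) and (-1.500, h(r1)) crosses zero at r2 = -1.919.
So (-3.100, 16.060), (-1.500, h(r1)), (-1.919, 0) are collinear:
h(r1) = 16.060 · (-1.500 − (-1.919)) / (-3.100 − (-1.919)) = 16.060 · (0.41900)/(-1.18100) = -5.69783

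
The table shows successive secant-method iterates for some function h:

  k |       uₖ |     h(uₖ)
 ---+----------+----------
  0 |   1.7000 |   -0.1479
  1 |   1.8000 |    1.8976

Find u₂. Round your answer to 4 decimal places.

1.7072

u₂ = 1.8000 − 1.8976·(1.8000 − 1.7000) / (1.8976 − (-0.1479))
   = 1.8000 − (0.189760)/(2.045500) = 1.707231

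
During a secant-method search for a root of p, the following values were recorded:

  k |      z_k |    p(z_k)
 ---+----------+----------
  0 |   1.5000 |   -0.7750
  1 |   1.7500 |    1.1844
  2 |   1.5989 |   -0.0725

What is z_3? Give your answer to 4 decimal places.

1.6076

z_3 = 1.5989 − (-0.0725)·(1.5989 − 1.7500) / (-0.0725 − 1.1844)
   = 1.5989 − (0.010955)/(-1.256900) = 1.607616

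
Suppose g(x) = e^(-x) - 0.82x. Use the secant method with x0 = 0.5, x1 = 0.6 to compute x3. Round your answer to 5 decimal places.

0.64184

g(0.5) = 0.1965307, g(0.6) = 0.0568116
x2 = 0.6000000 − 0.0568116·(0.6000000 − 0.5000000) / (0.0568116 − 0.1965307) = 0.6000000 − (0.0056812)/(-0.1397190) = 0.6406613
g(0.6406613) = 0.0016015
x3 = 0.6406613 − 0.0016015·(0.6406613 − 0.6000000) / (0.0016015 − 0.0568116) = 0.6406613 − (0.0000651)/(-0.0552101) = 0.6418408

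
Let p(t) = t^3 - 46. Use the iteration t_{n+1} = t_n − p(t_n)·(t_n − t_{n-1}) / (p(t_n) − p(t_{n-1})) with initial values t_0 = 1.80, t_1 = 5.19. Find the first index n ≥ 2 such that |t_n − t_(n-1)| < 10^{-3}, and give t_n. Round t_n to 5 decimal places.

n = 7, t_n = 3.58305

p(1.80) = -40.1680000, p(5.19) = 93.7983590
t_2 = 5.1900000 − 93.7983590·(3.3900000)/(133.9663590) = 2.8164456;  |Δ| = 2.3735544
p(2.8164456) = -23.6589225
t_3 = 2.8164456 − (-23.6589225)·(-2.3735544)/(-117.4572815) = 3.2945406;  |Δ| = 0.4780950
p(3.2945406) = -10.2410628
t_4 = 3.2945406 − (-10.2410628)·(0.4780950)/(13.4178597) = 3.6594424;  |Δ| = 0.3649018
p(3.6594424) = 3.0054916
t_5 = 3.6594424 − 3.0054916·(0.3649018)/(13.2465543) = 3.5766504;  |Δ| = 0.0827920
p(3.5766504) = -0.2459581
t_6 = 3.5766504 − (-0.2459581)·(-0.0827920)/(-3.2514497) = 3.5829132;  |Δ| = 0.0062629
p(3.5829132) = -0.0051855
t_7 = 3.5829132 − (-0.0051855)·(0.0062629)/(0.2407727) = 3.5830481;  |Δ| = 0.0001349
|t_7 − t_6| = 0.0001349 < 10^{-3}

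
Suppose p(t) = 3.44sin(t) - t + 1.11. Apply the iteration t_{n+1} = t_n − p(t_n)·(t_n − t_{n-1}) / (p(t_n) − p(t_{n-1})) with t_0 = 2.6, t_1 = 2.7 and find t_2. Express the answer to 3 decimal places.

2.670

p(2.6) = 0.28332, p(2.7) = -0.11981
t_2 = 2.70000 − (-0.11981)·(2.70000 − 2.60000) / (-0.11981 − 0.28332) = 2.70000 − (-0.01198)/(-0.40314) = 2.67028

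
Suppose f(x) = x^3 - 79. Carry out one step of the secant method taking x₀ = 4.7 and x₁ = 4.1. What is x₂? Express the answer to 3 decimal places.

f(4.7) = 24.82300, f(4.1) = -10.07900
x₂ = 4.10000 − (-10.07900)·(4.10000 − 4.70000) / (-10.07900 − 24.82300) = 4.10000 − (6.04740)/(-34.90200) = 4.27327

4.273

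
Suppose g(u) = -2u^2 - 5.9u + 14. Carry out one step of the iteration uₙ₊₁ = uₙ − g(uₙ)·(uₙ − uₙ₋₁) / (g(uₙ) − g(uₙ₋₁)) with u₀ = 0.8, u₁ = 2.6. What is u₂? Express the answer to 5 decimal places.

1.42992

g(0.8) = 8.0000000, g(2.6) = -14.8600000
u₂ = 2.6000000 − (-14.8600000)·(2.6000000 − 0.8000000) / (-14.8600000 − 8.0000000) = 2.6000000 − (-26.7480000)/(-22.8600000) = 1.4299213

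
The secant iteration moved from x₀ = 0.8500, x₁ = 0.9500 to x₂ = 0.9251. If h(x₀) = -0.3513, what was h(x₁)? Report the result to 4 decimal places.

0.1165

The secant line through (0.8500, -0.3513) and (0.9500, h(x₁)) crosses zero at x₂ = 0.9251.
So (0.8500, -0.3513), (0.9500, h(x₁)), (0.9251, 0) are collinear:
h(x₁) = -0.3513 · (0.9500 − 0.9251) / (0.8500 − 0.9251) = -0.3513 · (0.024900)/(-0.075100) = 0.116476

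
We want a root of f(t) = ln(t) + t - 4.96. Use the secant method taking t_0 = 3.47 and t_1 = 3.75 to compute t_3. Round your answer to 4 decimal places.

3.6620

f(3.47) = -0.245845, f(3.75) = 0.111756
t_2 = 3.750000 − 0.111756·(3.750000 − 3.470000) / (0.111756 − (-0.245845)) = 3.750000 − (0.031292)/(0.357601) = 3.662496
f(3.662496) = 0.000641
t_3 = 3.662496 − 0.000641·(3.662496 − 3.750000) / (0.000641 − 0.111756) = 3.662496 − (-0.000056)/(-0.111115) = 3.661991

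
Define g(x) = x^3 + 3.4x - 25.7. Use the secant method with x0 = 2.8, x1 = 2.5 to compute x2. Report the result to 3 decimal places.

g(2.8) = 5.77200, g(2.5) = -1.57500
x2 = 2.50000 − (-1.57500)·(2.50000 − 2.80000) / (-1.57500 − 5.77200) = 2.50000 − (0.47250)/(-7.34700) = 2.56431

2.564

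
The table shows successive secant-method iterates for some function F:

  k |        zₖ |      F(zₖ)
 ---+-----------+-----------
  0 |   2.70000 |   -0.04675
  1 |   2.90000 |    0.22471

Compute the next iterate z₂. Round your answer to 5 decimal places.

2.73444

z₂ = 2.90000 − 0.22471·(2.90000 − 2.70000) / (0.22471 − (-0.04675))
   = 2.90000 − (0.0449420)/(0.2714600) = 2.7344434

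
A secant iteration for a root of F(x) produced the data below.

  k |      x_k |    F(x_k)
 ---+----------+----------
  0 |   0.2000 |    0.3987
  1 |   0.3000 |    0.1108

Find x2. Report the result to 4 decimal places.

x2 = 0.3000 − 0.1108·(0.3000 − 0.2000) / (0.1108 − 0.3987)
   = 0.3000 − (0.011080)/(-0.287900) = 0.338486

0.3385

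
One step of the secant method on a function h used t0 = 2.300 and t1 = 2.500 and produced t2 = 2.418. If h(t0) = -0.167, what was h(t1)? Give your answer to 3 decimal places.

0.116

The secant line through (2.300, -0.167) and (2.500, h(t1)) crosses zero at t2 = 2.418.
So (2.300, -0.167), (2.500, h(t1)), (2.418, 0) are collinear:
h(t1) = -0.167 · (2.500 − 2.418) / (2.300 − 2.418) = -0.167 · (0.08200)/(-0.11800) = 0.11605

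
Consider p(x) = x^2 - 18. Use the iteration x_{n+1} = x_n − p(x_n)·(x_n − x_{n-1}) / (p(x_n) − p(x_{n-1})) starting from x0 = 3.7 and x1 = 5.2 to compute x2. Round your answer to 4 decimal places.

4.1843

p(3.7) = -4.310000, p(5.2) = 9.040000
x2 = 5.200000 − 9.040000·(5.200000 − 3.700000) / (9.040000 − (-4.310000)) = 5.200000 − (13.560000)/(13.350000) = 4.184270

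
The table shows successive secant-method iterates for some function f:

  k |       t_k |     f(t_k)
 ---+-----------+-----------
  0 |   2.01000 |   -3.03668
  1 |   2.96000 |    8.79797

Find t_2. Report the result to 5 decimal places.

t_2 = 2.96000 − 8.79797·(2.96000 − 2.01000) / (8.79797 − (-3.03668))
   = 2.96000 − (8.3580715)/(11.8346500) = 2.2537627

2.25376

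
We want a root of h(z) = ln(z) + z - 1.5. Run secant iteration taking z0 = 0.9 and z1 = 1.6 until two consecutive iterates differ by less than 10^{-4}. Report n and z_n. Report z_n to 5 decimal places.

h(0.9) = -0.7053605, h(1.6) = 0.5700036
z2 = 1.6000000 − 0.5700036·(0.7000000)/(1.2753641) = 1.2871462;  |Δ| = 0.3128538
h(1.2871462) = 0.0395737
z3 = 1.2871462 − 0.0395737·(-0.3128538)/(-0.5304299) = 1.2638052;  |Δ| = 0.0233410
h(1.2638052) = -0.0020677
z4 = 1.2638052 − (-0.0020677)·(-0.0233410)/(-0.0416414) = 1.2649642;  |Δ| = 0.0011590
h(1.2649642) = 0.0000079
z5 = 1.2649642 − 0.0000079·(0.0011590)/(0.0020757) = 1.2649597;  |Δ| = 0.0000044
|z5 − z4| = 0.0000044 < 10^{-4}

n = 5, z_n = 1.26496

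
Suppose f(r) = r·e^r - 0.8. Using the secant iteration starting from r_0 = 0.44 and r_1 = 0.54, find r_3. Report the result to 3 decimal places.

0.490

f(0.44) = -0.11681, f(0.54) = 0.12664
r_2 = 0.54000 − 0.12664·(0.54000 − 0.44000) / (0.12664 − (-0.11681)) = 0.54000 − (0.01266)/(0.24345) = 0.48798
f(0.48798) = -0.00507
r_3 = 0.48798 − (-0.00507)·(0.48798 − 0.54000) / (-0.00507 − 0.12664) = 0.48798 − (0.00026)/(-0.13171) = 0.48998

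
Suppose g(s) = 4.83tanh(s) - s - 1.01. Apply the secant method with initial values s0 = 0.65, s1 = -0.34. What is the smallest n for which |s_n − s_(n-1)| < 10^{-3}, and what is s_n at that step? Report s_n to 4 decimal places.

n = 5, s_n = 0.2719

g(0.65) = 1.101166, g(-0.34) = -2.251716
s2 = -0.340000 − (-2.251716)·(-0.990000)/(-3.352882) = 0.324861;  |Δ| = 0.664861
g(0.324861) = 0.181253
s3 = 0.324861 − 0.181253·(0.664861)/(2.432969) = 0.275329;  |Δ| = 0.049531
g(0.275329) = 0.011896
s4 = 0.275329 − 0.011896·(-0.049531)/(-0.169357) = 0.271850;  |Δ| = 0.003479
g(0.271850) = -0.000232
s5 = 0.271850 − (-0.000232)·(-0.003479)/(-0.012128) = 0.271916;  |Δ| = 0.000066
|s5 − s4| = 0.000066 < 10^{-3}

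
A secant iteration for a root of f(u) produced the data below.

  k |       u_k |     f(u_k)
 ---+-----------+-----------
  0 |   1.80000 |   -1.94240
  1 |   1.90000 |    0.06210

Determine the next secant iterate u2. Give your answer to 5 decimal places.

u2 = 1.90000 − 0.06210·(1.90000 − 1.80000) / (0.06210 − (-1.94240))
   = 1.90000 − (0.0062100)/(2.0045000) = 1.8969020

1.89690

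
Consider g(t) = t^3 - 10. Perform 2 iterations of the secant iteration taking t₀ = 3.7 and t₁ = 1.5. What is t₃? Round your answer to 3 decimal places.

g(3.7) = 40.65300, g(1.5) = -6.62500
t₂ = 1.50000 − (-6.62500)·(1.50000 − 3.70000) / (-6.62500 − 40.65300) = 1.50000 − (14.57500)/(-47.27800) = 1.80828
g(1.80828) = -4.08712
t₃ = 1.80828 − (-4.08712)·(1.80828 − 1.50000) / (-4.08712 − (-6.62500)) = 1.80828 − (-1.25999)/(2.53788) = 2.30476

2.305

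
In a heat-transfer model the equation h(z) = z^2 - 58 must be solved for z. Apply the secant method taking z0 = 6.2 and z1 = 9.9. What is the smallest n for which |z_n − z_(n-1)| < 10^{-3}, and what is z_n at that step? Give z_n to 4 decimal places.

n = 5, z_n = 7.6158

h(6.2) = -19.560000, h(9.9) = 40.010000
z2 = 9.900000 − 40.010000·(3.700000)/(59.570000) = 7.414907;  |Δ| = 2.485093
h(7.414907) = -3.019157
z3 = 7.414907 − (-3.019157)·(-2.485093)/(-43.029157) = 7.589274;  |Δ| = 0.174367
h(7.589274) = -0.402915
z4 = 7.589274 − (-0.402915)·(0.174367)/(2.616241) = 7.616128;  |Δ| = 0.026854
h(7.616128) = 0.005403
z5 = 7.616128 − 0.005403·(0.026854)/(0.408319) = 7.615772;  |Δ| = 0.000355
|z5 − z4| = 0.000355 < 10^{-3}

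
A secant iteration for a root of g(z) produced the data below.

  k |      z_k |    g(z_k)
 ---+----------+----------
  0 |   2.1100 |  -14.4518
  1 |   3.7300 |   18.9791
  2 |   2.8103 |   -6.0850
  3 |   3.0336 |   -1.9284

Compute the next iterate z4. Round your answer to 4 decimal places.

3.1372

z4 = 3.0336 − (-1.9284)·(3.0336 − 2.8103) / (-1.9284 − (-6.0850))
   = 3.0336 − (-0.430612)/(4.156600) = 3.137197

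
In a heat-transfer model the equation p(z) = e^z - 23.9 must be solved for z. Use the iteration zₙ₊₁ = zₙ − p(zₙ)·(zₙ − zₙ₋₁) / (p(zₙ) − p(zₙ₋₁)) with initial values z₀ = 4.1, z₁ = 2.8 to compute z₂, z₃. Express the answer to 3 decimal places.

3.021, 3.205

p(4.1) = 36.44029, p(2.8) = -7.45535
z₂ = 2.80000 − (-7.45535)·(2.80000 − 4.10000) / (-7.45535 − 36.44029) = 2.80000 − (9.69196)/(-43.89564) = 3.02080
p(3.02080) = -3.39240
z₃ = 3.02080 − (-3.39240)·(3.02080 − 2.80000) / (-3.39240 − (-7.45535)) = 3.02080 − (-0.74903)/(4.06295) = 3.20515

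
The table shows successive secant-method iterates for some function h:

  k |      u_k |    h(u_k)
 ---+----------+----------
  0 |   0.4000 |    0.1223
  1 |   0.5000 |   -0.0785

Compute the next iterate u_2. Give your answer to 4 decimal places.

0.4609

u_2 = 0.5000 − (-0.0785)·(0.5000 − 0.4000) / (-0.0785 − 0.1223)
   = 0.5000 − (-0.007850)/(-0.200800) = 0.460906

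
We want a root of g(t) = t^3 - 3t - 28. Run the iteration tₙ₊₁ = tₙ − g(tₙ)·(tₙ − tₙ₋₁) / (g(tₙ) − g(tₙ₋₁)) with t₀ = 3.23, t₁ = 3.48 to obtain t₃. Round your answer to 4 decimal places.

3.3646

g(3.23) = -3.991733, g(3.48) = 3.704192
t₂ = 3.480000 − 3.704192·(3.480000 − 3.230000) / (3.704192 − (-3.991733)) = 3.480000 − (0.926048)/(7.695925) = 3.359670
g(3.359670) = -0.157119
t₃ = 3.359670 − (-0.157119)·(3.359670 − 3.480000) / (-0.157119 − 3.704192) = 3.359670 − (0.018906)/(-3.861311) = 3.364567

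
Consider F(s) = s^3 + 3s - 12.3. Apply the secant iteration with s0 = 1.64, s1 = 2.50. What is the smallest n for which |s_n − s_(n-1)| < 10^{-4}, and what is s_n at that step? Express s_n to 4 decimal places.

n = 6, s_n = 1.8811

F(1.64) = -2.969056, F(2.50) = 10.825000
s2 = 2.500000 − 10.825000·(0.860000)/(13.794056) = 1.825108;  |Δ| = 0.674892
F(1.825108) = -0.745208
s3 = 1.825108 − (-0.745208)·(-0.674892)/(-11.570208) = 1.868576;  |Δ| = 0.043468
F(1.868576) = -0.169997
s4 = 1.868576 − (-0.169997)·(0.043468)/(0.575211) = 1.881422;  |Δ| = 0.012846
F(1.881422) = 0.004033
s5 = 1.881422 − 0.004033·(0.012846)/(0.174030) = 1.881125;  |Δ| = 0.000298
F(1.881125) = -0.000021
s6 = 1.881125 − (-0.000021)·(-0.000298)/(-0.004054) = 1.881126;  |Δ| = 0.000002
|s6 − s5| = 0.000002 < 10^{-4}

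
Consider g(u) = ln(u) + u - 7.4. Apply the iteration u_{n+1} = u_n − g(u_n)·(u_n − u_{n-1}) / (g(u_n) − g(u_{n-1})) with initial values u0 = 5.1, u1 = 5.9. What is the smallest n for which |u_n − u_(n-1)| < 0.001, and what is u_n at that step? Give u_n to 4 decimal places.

g(5.1) = -0.670759, g(5.9) = 0.274952
u2 = 5.900000 − 0.274952·(0.800000)/(0.945712) = 5.667411;  |Δ| = 0.232589
g(5.667411) = 0.002144
u3 = 5.667411 − 0.002144·(-0.232589)/(-0.272809) = 5.665584;  |Δ| = 0.001828
g(5.665584) = -0.000006
u4 = 5.665584 − (-0.000006)·(-0.001828)/(-0.002150) = 5.665589;  |Δ| = 0.000006
|u4 − u3| = 0.000006 < 0.001

n = 4, u_n = 5.6656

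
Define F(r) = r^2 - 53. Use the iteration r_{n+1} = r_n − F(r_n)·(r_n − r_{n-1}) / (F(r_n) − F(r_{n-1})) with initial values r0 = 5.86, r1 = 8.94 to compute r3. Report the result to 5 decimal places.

7.26365

F(5.86) = -18.6604000, F(8.94) = 26.9236000
r2 = 8.9400000 − 26.9236000·(8.9400000 − 5.8600000) / (26.9236000 − (-18.6604000)) = 8.9400000 − (82.9246880)/(45.5840000) = 7.1208378
F(7.1208378) = -2.2936685
r3 = 7.1208378 − (-2.2936685)·(7.1208378 − 8.9400000) / (-2.2936685 − 26.9236000) = 7.1208378 − (4.1725549)/(-29.2172685) = 7.2636491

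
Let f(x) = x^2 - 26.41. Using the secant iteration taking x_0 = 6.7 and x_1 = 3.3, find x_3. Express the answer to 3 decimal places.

5.204

f(6.7) = 18.48000, f(3.3) = -15.52000
x_2 = 3.30000 − (-15.52000)·(3.30000 − 6.70000) / (-15.52000 − 18.48000) = 3.30000 − (52.76800)/(-34.00000) = 4.85200
f(4.85200) = -2.86810
x_3 = 4.85200 − (-2.86810)·(4.85200 − 3.30000) / (-2.86810 − (-15.52000)) = 4.85200 − (-4.45128)/(12.65190) = 5.20383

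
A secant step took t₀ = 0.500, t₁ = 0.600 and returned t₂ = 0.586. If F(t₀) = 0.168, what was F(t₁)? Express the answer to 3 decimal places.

The secant line through (0.500, 0.168) and (0.600, F(t₁)) crosses zero at t₂ = 0.586.
So (0.500, 0.168), (0.600, F(t₁)), (0.586, 0) are collinear:
F(t₁) = 0.168 · (0.600 − 0.586) / (0.500 − 0.586) = 0.168 · (0.01400)/(-0.08600) = -0.02735

-0.027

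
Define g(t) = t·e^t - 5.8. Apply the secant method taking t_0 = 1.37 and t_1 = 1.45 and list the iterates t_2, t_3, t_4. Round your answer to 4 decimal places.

1.4114, 1.4125, 1.4125

g(1.37) = -0.408570, g(1.45) = 0.381516
t_2 = 1.450000 − 0.381516·(1.450000 − 1.370000) / (0.381516 − (-0.408570)) = 1.450000 − (0.030521)/(0.790086) = 1.411370
g(1.411370) = -0.011170
t_3 = 1.411370 − (-0.011170)·(1.411370 − 1.450000) / (-0.011170 − 0.381516) = 1.411370 − (0.000431)/(-0.392686) = 1.412468
g(1.412468) = -0.000294
t_4 = 1.412468 − (-0.000294)·(1.412468 − 1.411370) / (-0.000294 − (-0.011170)) = 1.412468 − (0.000000)/(0.010876) = 1.412498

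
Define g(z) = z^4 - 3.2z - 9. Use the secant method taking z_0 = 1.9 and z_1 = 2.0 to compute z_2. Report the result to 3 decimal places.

g(1.9) = -2.04790, g(2.0) = 0.60000
z_2 = 2.00000 − 0.60000·(2.00000 − 1.90000) / (0.60000 − (-2.04790)) = 2.00000 − (0.06000)/(2.64790) = 1.97734

1.977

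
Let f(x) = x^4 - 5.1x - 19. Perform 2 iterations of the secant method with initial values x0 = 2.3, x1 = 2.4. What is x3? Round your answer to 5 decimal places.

f(2.3) = -2.7459000, f(2.4) = 1.9376000
x2 = 2.4000000 − 1.9376000·(2.4000000 − 2.3000000) / (1.9376000 − (-2.7459000)) = 2.4000000 − (0.1937600)/(4.6835000) = 2.3586292
f(2.3586292) = -0.0805731
x3 = 2.3586292 − (-0.0805731)·(2.3586292 − 2.4000000) / (-0.0805731 − 1.9376000) = 2.3586292 − (0.0033334)/(-2.0181731) = 2.3602809

2.36028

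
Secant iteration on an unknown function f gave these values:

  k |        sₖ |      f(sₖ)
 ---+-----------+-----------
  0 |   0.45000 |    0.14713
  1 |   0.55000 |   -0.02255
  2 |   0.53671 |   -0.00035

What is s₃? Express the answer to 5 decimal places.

s₃ = 0.53671 − (-0.00035)·(0.53671 − 0.55000) / (-0.00035 − (-0.02255))
   = 0.53671 − (0.0000047)/(0.0222000) = 0.5365005

0.53650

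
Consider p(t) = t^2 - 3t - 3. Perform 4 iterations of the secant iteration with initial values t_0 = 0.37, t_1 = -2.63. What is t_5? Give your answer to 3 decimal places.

p(0.37) = -3.97310, p(-2.63) = 11.80690
t_2 = -2.63000 − 11.80690·(-2.63000 − 0.37000) / (11.80690 − (-3.97310)) = -2.63000 − (-35.42070)/(15.78000) = -0.38534
p(-0.38534) = -1.69548
t_3 = -0.38534 − (-1.69548)·(-0.38534 − (-2.63000)) / (-1.69548 − 11.80690) = -0.38534 − (-3.80578)/(-13.50238) = -0.66720
p(-0.66720) = -0.55323
t_4 = -0.66720 − (-0.55323)·(-0.66720 − (-0.38534)) / (-0.55323 − (-1.69548)) = -0.66720 − (0.15593)/(1.14225) = -0.80372
p(-0.80372) = 0.05711
t_5 = -0.80372 − 0.05711·(-0.80372 − (-0.66720)) / (0.05711 − (-0.55323)) = -0.80372 − (-0.00780)/(0.61035) = -0.79094

-0.791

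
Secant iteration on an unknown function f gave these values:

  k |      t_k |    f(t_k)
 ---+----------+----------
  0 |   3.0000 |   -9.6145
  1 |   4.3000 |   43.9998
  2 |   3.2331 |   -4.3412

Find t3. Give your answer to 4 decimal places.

t3 = 3.2331 − (-4.3412)·(3.2331 − 4.3000) / (-4.3412 − 43.9998)
   = 3.2331 − (4.631626)/(-48.341000) = 3.328912

3.3289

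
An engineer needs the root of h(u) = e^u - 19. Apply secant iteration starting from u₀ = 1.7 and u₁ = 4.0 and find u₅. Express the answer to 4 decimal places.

h(1.7) = -13.526053, h(4.0) = 35.598150
u₂ = 4.000000 − 35.598150·(4.000000 − 1.700000) / (35.598150 − (-13.526053)) = 4.000000 − (81.875745)/(49.124203) = 2.333291
h(2.333291) = -8.688177
u₃ = 2.333291 − (-8.688177)·(2.333291 − 4.000000) / (-8.688177 − 35.598150) = 2.333291 − (14.480662)/(-44.286327) = 2.660269
h(2.660269) = -4.699861
u₄ = 2.660269 − (-4.699861)·(2.660269 − 2.333291) / (-4.699861 − (-8.688177)) = 2.660269 − (-1.536752)/(3.988316) = 3.045583
h(3.045583) = 2.022278
u₅ = 3.045583 − 2.022278·(3.045583 − 2.660269) / (2.022278 − (-4.699861)) = 3.045583 − (0.779211)/(6.722139) = 2.929666

2.9297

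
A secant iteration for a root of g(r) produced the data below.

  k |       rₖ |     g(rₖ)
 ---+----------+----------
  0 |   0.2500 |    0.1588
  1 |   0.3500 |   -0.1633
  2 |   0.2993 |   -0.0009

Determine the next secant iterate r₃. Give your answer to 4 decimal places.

r₃ = 0.2993 − (-0.0009)·(0.2993 − 0.3500) / (-0.0009 − (-0.1633))
   = 0.2993 − (0.000046)/(0.162400) = 0.299019

0.2990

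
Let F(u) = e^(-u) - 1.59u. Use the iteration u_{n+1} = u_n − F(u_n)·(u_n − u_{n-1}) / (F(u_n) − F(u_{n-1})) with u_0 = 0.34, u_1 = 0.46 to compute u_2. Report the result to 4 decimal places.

F(0.34) = 0.171170, F(0.46) = -0.100116
u_2 = 0.460000 − (-0.100116)·(0.460000 − 0.340000) / (-0.100116 − 0.171170) = 0.460000 − (-0.012014)/(-0.271287) = 0.415715

0.4157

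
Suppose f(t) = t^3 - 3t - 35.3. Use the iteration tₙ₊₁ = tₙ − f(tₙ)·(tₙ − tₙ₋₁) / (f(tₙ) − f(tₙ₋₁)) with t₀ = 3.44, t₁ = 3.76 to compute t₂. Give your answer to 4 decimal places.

3.5768

f(3.44) = -4.912416, f(3.76) = 6.577376
t₂ = 3.760000 − 6.577376·(3.760000 − 3.440000) / (6.577376 − (-4.912416)) = 3.760000 − (2.104760)/(11.489792) = 3.576815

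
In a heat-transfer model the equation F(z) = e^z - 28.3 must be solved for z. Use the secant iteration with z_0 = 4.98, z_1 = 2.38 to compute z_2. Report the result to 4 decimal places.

2.7178

F(4.98) = 117.174382, F(2.38) = -17.495097
z_2 = 2.380000 − (-17.495097)·(2.380000 − 4.980000) / (-17.495097 − 117.174382) = 2.380000 − (45.487253)/(-134.669479) = 2.717770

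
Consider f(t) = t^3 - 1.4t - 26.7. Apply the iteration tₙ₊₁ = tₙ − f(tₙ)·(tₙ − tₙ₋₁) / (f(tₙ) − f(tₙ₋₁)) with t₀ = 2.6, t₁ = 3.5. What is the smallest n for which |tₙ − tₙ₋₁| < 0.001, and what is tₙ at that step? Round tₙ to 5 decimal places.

f(2.6) = -12.7640000, f(3.5) = 11.2750000
t₂ = 3.5000000 − 11.2750000·(0.9000000)/(24.0390000) = 3.0778735;  |Δ| = 0.4221265
f(3.0778735) = -1.8513888
t₃ = 3.0778735 − (-1.8513888)·(-0.4221265)/(-13.1263888) = 3.1374116;  |Δ| = 0.0595381
f(3.1374116) = -0.2097319
t₄ = 3.1374116 − (-0.2097319)·(0.0595381)/(1.6416569) = 3.1450179;  |Δ| = 0.0076064
f(3.1450179) = 0.0047805
t₅ = 3.1450179 − 0.0047805·(0.0076064)/(0.2145125) = 3.1448484;  |Δ| = 0.0001695
|t₅ − t₄| = 0.0001695 < 0.001

n = 5, tₙ = 3.14485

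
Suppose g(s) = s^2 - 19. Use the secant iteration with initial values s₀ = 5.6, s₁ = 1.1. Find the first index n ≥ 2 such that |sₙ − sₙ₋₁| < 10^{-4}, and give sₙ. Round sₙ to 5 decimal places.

g(5.6) = 12.3600000, g(1.1) = -17.7900000
s₂ = 1.1000000 − (-17.7900000)·(-4.5000000)/(-30.1500000) = 3.7552239;  |Δ| = 2.6552239
g(3.7552239) = -4.8982936
s₃ = 3.7552239 − (-4.8982936)·(2.6552239)/(12.8917064) = 4.7640947;  |Δ| = 1.0088708
g(4.7640947) = 3.6965981
s₄ = 4.7640947 − 3.6965981·(1.0088708)/(8.5948917) = 4.3301870;  |Δ| = 0.4339077
g(4.3301870) = -0.2494809
s₅ = 4.3301870 − (-0.2494809)·(-0.4339077)/(-3.9460791) = 4.3576197;  |Δ| = 0.0274327
g(4.3576197) = -0.0111507
s₆ = 4.3576197 − (-0.0111507)·(0.0274327)/(0.2383302) = 4.3589032;  |Δ| = 0.0012835
g(4.3589032) = 0.0000369
s₇ = 4.3589032 − 0.0000369·(0.0012835)/(0.0111876) = 4.3588989;  |Δ| = 0.0000042
|s₇ − s₆| = 0.0000042 < 10^{-4}

n = 7, sₙ = 4.35890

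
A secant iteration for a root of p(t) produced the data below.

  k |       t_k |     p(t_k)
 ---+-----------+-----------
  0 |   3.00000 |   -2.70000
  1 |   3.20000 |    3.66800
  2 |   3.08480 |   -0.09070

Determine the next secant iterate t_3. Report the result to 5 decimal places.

t_3 = 3.08480 − (-0.09070)·(3.08480 − 3.20000) / (-0.09070 − 3.66800)
   = 3.08480 − (0.0104486)/(-3.7587000) = 3.0875799

3.08758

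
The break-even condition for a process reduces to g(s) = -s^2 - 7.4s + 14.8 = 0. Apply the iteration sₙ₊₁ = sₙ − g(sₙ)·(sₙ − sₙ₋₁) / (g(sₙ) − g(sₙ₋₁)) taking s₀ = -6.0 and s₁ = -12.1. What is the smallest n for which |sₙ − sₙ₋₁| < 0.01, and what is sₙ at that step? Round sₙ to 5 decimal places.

n = 6, sₙ = -9.03760

g(-6.0) = 23.2000000, g(-12.1) = -42.0700000
s₂ = -12.1000000 − (-42.0700000)·(-6.1000000)/(-65.2700000) = -8.1682243;  |Δ| = 3.9317757
g(-8.1682243) = 8.5249716
s₃ = -8.1682243 − 8.5249716·(3.9317757)/(50.5949716) = -8.8307067;  |Δ| = 0.6624824
g(-8.8307067) = 2.1658492
s₄ = -8.8307067 − 2.1658492·(-0.6624824)/(-6.3591224) = -9.0563411;  |Δ| = 0.2256344
g(-9.0563411) = -0.2003897
s₅ = -9.0563411 − (-0.2003897)·(-0.2256344)/(-2.3662389) = -9.0372328;  |Δ| = 0.0191083
g(-9.0372328) = 0.0039464
s₆ = -9.0372328 − 0.0039464·(0.0191083)/(0.2043361) = -9.0376018;  |Δ| = 0.0003690
|s₆ − s₅| = 0.0003690 < 0.01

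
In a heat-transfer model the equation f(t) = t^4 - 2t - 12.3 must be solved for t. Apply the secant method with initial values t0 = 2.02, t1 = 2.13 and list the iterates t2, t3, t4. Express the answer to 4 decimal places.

2.0108, 2.0100, 2.0099

f(2.02) = 0.309664, f(2.13) = 4.023462
t2 = 2.130000 − 4.023462·(2.130000 − 2.020000) / (4.023462 − 0.309664) = 2.130000 − (0.442581)/(3.713797) = 2.010828
f(2.010828) = 0.027663
t3 = 2.010828 − 0.027663·(2.010828 − 2.130000) / (0.027663 − 4.023462) = 2.010828 − (-0.003297)/(-3.995798) = 2.010003
f(2.010003) = 0.002497
t4 = 2.010003 − 0.002497·(2.010003 − 2.010828) / (0.002497 − 0.027663) = 2.010003 − (-0.000002)/(-0.025166) = 2.009921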